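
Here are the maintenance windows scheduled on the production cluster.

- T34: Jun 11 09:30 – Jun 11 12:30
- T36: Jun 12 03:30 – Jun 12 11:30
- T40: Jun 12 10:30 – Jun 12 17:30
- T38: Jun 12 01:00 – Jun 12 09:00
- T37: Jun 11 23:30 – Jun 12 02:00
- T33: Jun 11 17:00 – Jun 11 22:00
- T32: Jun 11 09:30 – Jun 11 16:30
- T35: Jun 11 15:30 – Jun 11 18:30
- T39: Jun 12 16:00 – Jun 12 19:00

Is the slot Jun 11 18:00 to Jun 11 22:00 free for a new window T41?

T32: ends Jun 11 16:30 at or before T41 starts Jun 11 18:00 → clear.
T34: ends Jun 11 12:30 at or before T41 starts Jun 11 18:00 → clear.
T35: starts Jun 11 15:30 before T41 ends Jun 11 22:00, and ends Jun 11 18:30 after T41 starts Jun 11 18:00 → overlap.
T33: starts Jun 11 17:00 before T41 ends Jun 11 22:00, and ends Jun 11 22:00 after T41 starts Jun 11 18:00 → overlap.
T37: starts Jun 11 23:30 at or after T41 ends Jun 11 22:00 → clear.
T38: starts Jun 12 01:00 at or after T41 ends Jun 11 22:00 → clear.
T36: starts Jun 12 03:30 at or after T41 ends Jun 11 22:00 → clear.
T40: starts Jun 12 10:30 at or after T41 ends Jun 11 22:00 → clear.
T39: starts Jun 12 16:00 at or after T41 ends Jun 11 22:00 → clear.
T41 overlaps T33, T35.

No — it overlaps T33, T35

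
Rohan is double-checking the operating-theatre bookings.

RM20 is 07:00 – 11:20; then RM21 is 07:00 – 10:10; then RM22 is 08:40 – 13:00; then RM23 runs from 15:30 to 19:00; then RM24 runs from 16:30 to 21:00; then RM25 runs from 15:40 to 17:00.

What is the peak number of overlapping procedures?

Sweep the timeline, counting +1 at each start and −1 at each end (ends before starts at a tie):
07:00 start RM20 → 1
07:00 start RM21 → 2
08:40 start RM22 → 3
10:10 end RM21 → 2
11:20 end RM20 → 1
13:00 end RM22 → 0
15:30 start RM23 → 1
15:40 start RM25 → 2
16:30 start RM24 → 3
17:00 end RM25 → 2
19:00 end RM23 → 1
21:00 end RM24 → 0
Peak is 3, at 08:40 (RM20, RM21, RM22).

3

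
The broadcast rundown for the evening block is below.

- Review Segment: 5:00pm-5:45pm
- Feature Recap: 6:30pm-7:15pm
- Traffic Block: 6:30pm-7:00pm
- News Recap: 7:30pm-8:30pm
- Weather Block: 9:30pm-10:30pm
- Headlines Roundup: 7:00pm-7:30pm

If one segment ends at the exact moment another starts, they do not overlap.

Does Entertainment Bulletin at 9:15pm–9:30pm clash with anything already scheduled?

Review Segment: ends 5:45pm at or before Entertainment Bulletin starts 9:15pm → clear.
Feature Recap: ends 7:15pm at or before Entertainment Bulletin starts 9:15pm → clear.
Traffic Block: ends 7:00pm at or before Entertainment Bulletin starts 9:15pm → clear.
Headlines Roundup: ends 7:30pm at or before Entertainment Bulletin starts 9:15pm → clear.
News Recap: ends 8:30pm at or before Entertainment Bulletin starts 9:15pm → clear.
Weather Block: starts 9:30pm at or after Entertainment Bulletin ends 9:30pm → clear.

No — it doesn't clash with anything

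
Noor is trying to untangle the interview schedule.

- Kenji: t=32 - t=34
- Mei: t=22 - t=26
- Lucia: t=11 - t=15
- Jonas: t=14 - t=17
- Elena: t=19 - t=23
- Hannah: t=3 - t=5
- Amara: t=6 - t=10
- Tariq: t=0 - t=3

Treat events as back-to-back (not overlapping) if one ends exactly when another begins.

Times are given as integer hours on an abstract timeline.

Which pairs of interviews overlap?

Sorted by start: Tariq, Hannah, Amara, Lucia, Jonas, Elena, Mei, Kenji.
Hannah starts exactly when Tariq ends (back-to-back, no overlap), so nothing later overlaps Tariq either.
Amara starts after Hannah ends, so nothing later overlaps Hannah either.
Lucia starts after Amara ends, so nothing later overlaps Amara either.
Jonas starts before Lucia ends → Lucia and Jonas overlap.
Elena starts after Lucia ends, so nothing later overlaps Lucia either.
Elena starts after Jonas ends, so nothing later overlaps Jonas either.
Mei starts before Elena ends → Elena and Mei overlap.
Kenji starts after Elena ends.
Kenji starts after Mei ends.

Elena & Mei, Jonas & Lucia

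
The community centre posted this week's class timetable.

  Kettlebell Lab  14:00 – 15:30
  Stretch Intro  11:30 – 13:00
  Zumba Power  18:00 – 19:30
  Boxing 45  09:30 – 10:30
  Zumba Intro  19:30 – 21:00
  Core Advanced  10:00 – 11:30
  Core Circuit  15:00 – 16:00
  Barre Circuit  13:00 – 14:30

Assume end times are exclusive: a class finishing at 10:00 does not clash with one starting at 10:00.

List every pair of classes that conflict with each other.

Sorted by start: Boxing 45, Core Advanced, Stretch Intro, Barre Circuit, Kettlebell Lab, Core Circuit, Zumba Power, Zumba Intro.
Core Advanced starts before Boxing 45 ends → Boxing 45 and Core Advanced overlap.
Stretch Intro starts after Boxing 45 ends, so nothing later overlaps Boxing 45 either.
Stretch Intro starts exactly when Core Advanced ends (back-to-back, no overlap), so nothing later overlaps Core Advanced either.
Barre Circuit starts exactly when Stretch Intro ends (back-to-back, no overlap), so nothing later overlaps Stretch Intro either.
Kettlebell Lab starts before Barre Circuit ends → Barre Circuit and Kettlebell Lab overlap.
Core Circuit starts after Barre Circuit ends, so nothing later overlaps Barre Circuit either.
Core Circuit starts before Kettlebell Lab ends → Kettlebell Lab and Core Circuit overlap.
Zumba Power starts after Kettlebell Lab ends, so nothing later overlaps Kettlebell Lab either.
Zumba Power starts after Core Circuit ends, so nothing later overlaps Core Circuit either.
Zumba Intro starts exactly when Zumba Power ends (back-to-back, no overlap).

Barre Circuit & Kettlebell Lab, Boxing 45 & Core Advanced, Core Circuit & Kettlebell Lab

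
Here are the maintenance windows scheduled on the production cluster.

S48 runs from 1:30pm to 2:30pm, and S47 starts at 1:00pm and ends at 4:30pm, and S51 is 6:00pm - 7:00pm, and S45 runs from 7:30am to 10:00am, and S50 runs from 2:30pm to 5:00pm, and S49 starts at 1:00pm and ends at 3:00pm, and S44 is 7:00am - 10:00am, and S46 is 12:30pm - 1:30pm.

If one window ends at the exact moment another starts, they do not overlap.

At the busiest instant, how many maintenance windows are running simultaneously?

Sort all start/end points and keep a running count:
7:00am start S44 → 1
7:30am start S45 → 2
10:00am end S44 → 1
10:00am end S45 → 0
12:30pm start S46 → 1
1:00pm start S47 → 2
1:00pm start S49 → 3
1:30pm end S46 → 2
1:30pm start S48 → 3
2:30pm end S48 → 2
2:30pm start S50 → 3
3:00pm end S49 → 2
4:30pm end S47 → 1
5:00pm end S50 → 0
6:00pm start S51 → 1
7:00pm end S51 → 0
Peak is 3, at 1:00pm (S46, S47, S49).

3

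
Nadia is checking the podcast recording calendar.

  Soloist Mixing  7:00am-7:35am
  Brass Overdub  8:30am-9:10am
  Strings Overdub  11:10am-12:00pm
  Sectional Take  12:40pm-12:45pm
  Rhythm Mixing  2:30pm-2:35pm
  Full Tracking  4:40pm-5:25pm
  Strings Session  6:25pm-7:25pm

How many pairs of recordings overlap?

0

Two intervals overlap when each starts before the other ends.
Sorted by start: Soloist Mixing, Brass Overdub, Strings Overdub, Sectional Take, Rhythm Mixing, Full Tracking, Strings Session.
Brass Overdub starts after Soloist Mixing ends, so nothing later overlaps Soloist Mixing either.
Strings Overdub starts after Brass Overdub ends, so nothing later overlaps Brass Overdub either.
Sectional Take starts after Strings Overdub ends, so nothing later overlaps Strings Overdub either.
Rhythm Mixing starts after Sectional Take ends, so nothing later overlaps Sectional Take either.
Full Tracking starts after Rhythm Mixing ends, so nothing later overlaps Rhythm Mixing either.
Strings Session starts after Full Tracking ends.
No pair overlaps.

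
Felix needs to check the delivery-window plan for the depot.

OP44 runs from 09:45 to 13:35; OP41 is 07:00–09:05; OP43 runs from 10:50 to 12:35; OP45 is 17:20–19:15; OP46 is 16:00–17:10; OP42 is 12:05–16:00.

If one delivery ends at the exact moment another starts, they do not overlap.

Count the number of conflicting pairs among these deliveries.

3

Sorted by start: OP41, OP44, OP43, OP42, OP46, OP45.
OP44 starts after OP41 ends, so OP41 has no further overlaps.
OP43 starts before OP44 ends → OP44 and OP43 overlap.
OP42 starts before OP44 ends → OP44 and OP42 overlap.
OP46 starts after OP44 ends, so OP44 has no further overlaps.
OP42 starts before OP43 ends → OP43 and OP42 overlap.
OP46 starts after OP43 ends, so OP43 has no further overlaps.
OP46 starts exactly when OP42 ends (back-to-back, no overlap), so OP42 has no further overlaps.
OP45 starts after OP46 ends.
Overlapping pairs: OP42 & OP43, OP42 & OP44, OP43 & OP44 — 3 in total.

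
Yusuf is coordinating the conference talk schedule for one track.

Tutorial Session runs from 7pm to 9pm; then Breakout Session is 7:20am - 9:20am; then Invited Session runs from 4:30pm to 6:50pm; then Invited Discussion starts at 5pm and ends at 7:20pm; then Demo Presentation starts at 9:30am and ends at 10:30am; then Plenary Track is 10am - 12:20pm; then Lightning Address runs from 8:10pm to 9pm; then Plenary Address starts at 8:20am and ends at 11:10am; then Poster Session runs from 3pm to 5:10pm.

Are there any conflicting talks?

Yes

Sorted by start: Breakout Session, Plenary Address, Demo Presentation, Plenary Track, Poster Session, Invited Session, Invited Discussion, Tutorial Session, Lightning Address.
Plenary Address starts before Breakout Session ends → Breakout Session and Plenary Address overlap.
That's a conflict, so the schedule is not conflict-free.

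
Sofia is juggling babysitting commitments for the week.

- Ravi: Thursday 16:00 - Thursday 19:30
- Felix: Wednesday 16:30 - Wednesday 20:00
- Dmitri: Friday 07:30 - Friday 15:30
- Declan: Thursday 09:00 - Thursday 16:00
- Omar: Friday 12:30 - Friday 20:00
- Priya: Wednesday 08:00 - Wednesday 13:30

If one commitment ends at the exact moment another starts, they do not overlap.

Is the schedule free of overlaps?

No

Two intervals overlap when each starts before the other ends.
Sorted by start: Priya, Felix, Declan, Ravi, Dmitri, Omar.
Felix starts after Priya ends, so Priya has no further overlaps.
Declan starts after Felix ends, so Felix has no further overlaps.
Ravi starts exactly when Declan ends (back-to-back, no overlap), so Declan has no further overlaps.
Dmitri starts after Ravi ends, so Ravi has no further overlaps.
Omar starts before Dmitri ends → Dmitri and Omar overlap.
That's a conflict, so the schedule is not conflict-free.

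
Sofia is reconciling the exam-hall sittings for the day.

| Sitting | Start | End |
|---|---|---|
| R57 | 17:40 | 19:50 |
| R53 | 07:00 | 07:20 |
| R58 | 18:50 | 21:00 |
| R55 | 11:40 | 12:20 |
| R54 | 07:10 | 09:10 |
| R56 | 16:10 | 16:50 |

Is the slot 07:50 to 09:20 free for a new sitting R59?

R53: ends 07:20 at or before R59 starts 07:50 → clear.
R54: starts 07:10 before R59 ends 09:20, and ends 09:10 after R59 starts 07:50 → overlap.
R55: starts 11:40 at or after R59 ends 09:20 → clear.
R56: starts 16:10 at or after R59 ends 09:20 → clear.
R57: starts 17:40 at or after R59 ends 09:20 → clear.
R58: starts 18:50 at or after R59 ends 09:20 → clear.
R59 overlaps R54.

No — it overlaps R54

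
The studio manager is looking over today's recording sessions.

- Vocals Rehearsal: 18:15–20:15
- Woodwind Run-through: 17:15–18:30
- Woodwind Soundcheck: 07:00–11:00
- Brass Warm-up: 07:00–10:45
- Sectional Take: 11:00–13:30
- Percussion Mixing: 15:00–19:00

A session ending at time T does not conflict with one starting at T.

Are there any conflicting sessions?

Yes

Sorted by start: Woodwind Soundcheck, Brass Warm-up, Sectional Take, Percussion Mixing, Woodwind Run-through, Vocals Rehearsal.
Brass Warm-up starts before Woodwind Soundcheck ends → Woodwind Soundcheck and Brass Warm-up overlap.
That's a conflict, so the schedule is not conflict-free.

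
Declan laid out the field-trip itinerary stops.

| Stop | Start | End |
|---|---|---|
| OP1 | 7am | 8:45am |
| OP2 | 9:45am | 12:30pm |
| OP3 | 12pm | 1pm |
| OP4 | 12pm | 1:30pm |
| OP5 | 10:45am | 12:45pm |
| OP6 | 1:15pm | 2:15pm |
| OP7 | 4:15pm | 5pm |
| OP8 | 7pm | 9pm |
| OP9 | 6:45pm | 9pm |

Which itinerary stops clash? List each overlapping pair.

OP2 & OP3, OP2 & OP4, OP2 & OP5, OP3 & OP4, OP3 & OP5, OP4 & OP5, OP4 & OP6, OP8 & OP9

Two intervals overlap when each starts before the other ends.
Sorted by start: OP1, OP2, OP5, OP3, OP4, OP6, OP7, OP9, OP8.
OP2 starts after OP1 ends, so OP1 has no further overlaps.
OP5 starts before OP2 ends → OP2 and OP5 overlap.
OP3 starts before OP2 ends → OP2 and OP3 overlap.
OP4 starts before OP2 ends → OP2 and OP4 overlap.
OP6 starts after OP2 ends, so OP2 has no further overlaps.
OP3 starts before OP5 ends → OP5 and OP3 overlap.
OP4 starts before OP5 ends → OP5 and OP4 overlap.
OP6 starts after OP5 ends, so OP5 has no further overlaps.
OP4 starts before OP3 ends → OP3 and OP4 overlap.
OP6 starts after OP3 ends, so OP3 has no further overlaps.
OP6 starts before OP4 ends → OP4 and OP6 overlap.
OP7 starts after OP4 ends, so OP4 has no further overlaps.
OP7 starts after OP6 ends, so OP6 has no further overlaps.
OP9 starts after OP7 ends, so OP7 has no further overlaps.
OP8 starts before OP9 ends → OP9 and OP8 overlap.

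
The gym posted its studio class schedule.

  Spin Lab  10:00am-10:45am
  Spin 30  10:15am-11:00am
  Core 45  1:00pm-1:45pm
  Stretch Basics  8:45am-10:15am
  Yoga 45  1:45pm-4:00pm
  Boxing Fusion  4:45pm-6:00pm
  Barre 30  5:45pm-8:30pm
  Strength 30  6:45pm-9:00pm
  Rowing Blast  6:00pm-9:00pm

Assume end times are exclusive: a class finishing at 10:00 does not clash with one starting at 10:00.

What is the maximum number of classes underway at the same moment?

Sweep the timeline, counting +1 at each start and −1 at each end (ends before starts at a tie):
8:45am start Stretch Basics → 1
10:00am start Spin Lab → 2
10:15am end Stretch Basics → 1
10:15am start Spin 30 → 2
10:45am end Spin Lab → 1
11:00am end Spin 30 → 0
1:00pm start Core 45 → 1
1:45pm end Core 45 → 0
1:45pm start Yoga 45 → 1
4:00pm end Yoga 45 → 0
4:45pm start Boxing Fusion → 1
5:45pm start Barre 30 → 2
6:00pm end Boxing Fusion → 1
6:00pm start Rowing Blast → 2
6:45pm start Strength 30 → 3
8:30pm end Barre 30 → 2
9:00pm end Rowing Blast → 1
9:00pm end Strength 30 → 0
Peak is 3, at 6:45pm (Barre 30, Rowing Blast, Strength 30).

3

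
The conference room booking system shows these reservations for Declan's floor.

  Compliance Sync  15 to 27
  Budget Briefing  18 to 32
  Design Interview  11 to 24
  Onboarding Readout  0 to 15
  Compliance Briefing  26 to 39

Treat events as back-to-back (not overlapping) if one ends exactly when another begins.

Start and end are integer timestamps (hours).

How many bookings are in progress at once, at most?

3

Sweep the timeline, counting +1 at each start and −1 at each end (ends before starts at a tie):
0 start Onboarding Readout → 1
11 start Design Interview → 2
15 end Onboarding Readout → 1
15 start Compliance Sync → 2
18 start Budget Briefing → 3
24 end Design Interview → 2
26 start Compliance Briefing → 3
27 end Compliance Sync → 2
32 end Budget Briefing → 1
39 end Compliance Briefing → 0
Peak is 3, at 18 (Budget Briefing, Compliance Sync, Design Interview).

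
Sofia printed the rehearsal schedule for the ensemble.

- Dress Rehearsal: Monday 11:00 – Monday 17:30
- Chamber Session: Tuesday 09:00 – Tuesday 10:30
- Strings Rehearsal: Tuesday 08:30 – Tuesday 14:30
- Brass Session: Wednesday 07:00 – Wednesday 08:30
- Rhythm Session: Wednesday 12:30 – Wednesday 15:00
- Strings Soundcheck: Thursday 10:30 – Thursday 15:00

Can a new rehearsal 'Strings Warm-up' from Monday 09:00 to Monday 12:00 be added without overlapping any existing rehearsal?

No — it overlaps Dress Rehearsal

Dress Rehearsal: starts Monday 11:00 before Strings Warm-up ends Monday 12:00, and ends Monday 17:30 after Strings Warm-up starts Monday 09:00 → overlap.
Strings Rehearsal: starts Tuesday 08:30 at or after Strings Warm-up ends Monday 12:00 → clear.
Chamber Session: starts Tuesday 09:00 at or after Strings Warm-up ends Monday 12:00 → clear.
Brass Session: starts Wednesday 07:00 at or after Strings Warm-up ends Monday 12:00 → clear.
Rhythm Session: starts Wednesday 12:30 at or after Strings Warm-up ends Monday 12:00 → clear.
Strings Soundcheck: starts Thursday 10:30 at or after Strings Warm-up ends Monday 12:00 → clear.
Strings Warm-up overlaps Dress Rehearsal.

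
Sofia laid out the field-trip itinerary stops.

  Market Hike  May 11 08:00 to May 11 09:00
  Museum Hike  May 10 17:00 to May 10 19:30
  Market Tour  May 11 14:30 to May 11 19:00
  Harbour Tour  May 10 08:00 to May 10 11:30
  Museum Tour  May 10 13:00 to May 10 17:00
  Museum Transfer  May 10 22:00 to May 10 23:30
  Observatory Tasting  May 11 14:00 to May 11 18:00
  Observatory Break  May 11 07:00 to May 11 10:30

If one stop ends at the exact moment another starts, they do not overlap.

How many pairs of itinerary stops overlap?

2

Sorted by start: Harbour Tour, Museum Tour, Museum Hike, Museum Transfer, Observatory Break, Market Hike, Observatory Tasting, Market Tour.
Museum Tour starts after Harbour Tour ends, so nothing later overlaps Harbour Tour either.
Museum Hike starts exactly when Museum Tour ends (back-to-back, no overlap), so nothing later overlaps Museum Tour either.
Museum Transfer starts after Museum Hike ends, so nothing later overlaps Museum Hike either.
Observatory Break starts after Museum Transfer ends, so nothing later overlaps Museum Transfer either.
Market Hike starts before Observatory Break ends → Observatory Break and Market Hike overlap.
Observatory Tasting starts after Observatory Break ends, so nothing later overlaps Observatory Break either.
Observatory Tasting starts after Market Hike ends, so nothing later overlaps Market Hike either.
Market Tour starts before Observatory Tasting ends → Observatory Tasting and Market Tour overlap.
Overlapping pairs: Market Hike & Observatory Break, Market Tour & Observatory Tasting — 2 in total.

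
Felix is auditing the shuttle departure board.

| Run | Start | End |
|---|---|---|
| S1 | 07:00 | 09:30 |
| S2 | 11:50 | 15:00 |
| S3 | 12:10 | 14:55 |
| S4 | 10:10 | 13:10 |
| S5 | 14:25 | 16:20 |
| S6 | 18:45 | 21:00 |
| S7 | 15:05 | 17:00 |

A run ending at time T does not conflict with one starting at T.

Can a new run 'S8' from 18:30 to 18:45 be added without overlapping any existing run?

Yes — the slot is free

S1: ends 09:30 at or before S8 starts 18:30 → clear.
S4: ends 13:10 at or before S8 starts 18:30 → clear.
S2: ends 15:00 at or before S8 starts 18:30 → clear.
S3: ends 14:55 at or before S8 starts 18:30 → clear.
S5: ends 16:20 at or before S8 starts 18:30 → clear.
S7: ends 17:00 at or before S8 starts 18:30 → clear.
S6: starts 18:45 at or after S8 ends 18:45 → clear.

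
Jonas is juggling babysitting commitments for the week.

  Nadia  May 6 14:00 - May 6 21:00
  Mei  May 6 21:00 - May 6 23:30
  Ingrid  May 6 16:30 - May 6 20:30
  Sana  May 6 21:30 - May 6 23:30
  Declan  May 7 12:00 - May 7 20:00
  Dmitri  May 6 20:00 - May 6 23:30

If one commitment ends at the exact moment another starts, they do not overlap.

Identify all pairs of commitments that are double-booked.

Dmitri & Ingrid, Dmitri & Mei, Dmitri & Nadia, Dmitri & Sana, Ingrid & Nadia, Mei & Sana

Sorted by start: Nadia, Ingrid, Dmitri, Mei, Sana, Declan.
Ingrid starts before Nadia ends → Nadia and Ingrid overlap.
Dmitri starts before Nadia ends → Nadia and Dmitri overlap.
Mei starts exactly when Nadia ends (back-to-back, no overlap), so Nadia has no further overlaps.
Dmitri starts before Ingrid ends → Ingrid and Dmitri overlap.
Mei starts after Ingrid ends, so Ingrid has no further overlaps.
Mei starts before Dmitri ends → Dmitri and Mei overlap.
Sana starts before Dmitri ends → Dmitri and Sana overlap.
Declan starts after Dmitri ends.
Sana starts before Mei ends → Mei and Sana overlap.
Declan starts after Mei ends.
Declan starts after Sana ends.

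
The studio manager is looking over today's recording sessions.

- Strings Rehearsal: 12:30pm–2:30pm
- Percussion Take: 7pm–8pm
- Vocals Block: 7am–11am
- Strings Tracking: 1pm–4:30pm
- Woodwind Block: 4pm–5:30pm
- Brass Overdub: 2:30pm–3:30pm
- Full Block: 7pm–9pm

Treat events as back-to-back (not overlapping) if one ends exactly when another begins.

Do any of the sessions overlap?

Sorted by start: Vocals Block, Strings Rehearsal, Strings Tracking, Brass Overdub, Woodwind Block, Full Block, Percussion Take.
Strings Rehearsal starts after Vocals Block ends, so Vocals Block has no further overlaps.
Strings Tracking starts before Strings Rehearsal ends → Strings Rehearsal and Strings Tracking overlap.
That's a conflict, so the schedule is not conflict-free.

Yes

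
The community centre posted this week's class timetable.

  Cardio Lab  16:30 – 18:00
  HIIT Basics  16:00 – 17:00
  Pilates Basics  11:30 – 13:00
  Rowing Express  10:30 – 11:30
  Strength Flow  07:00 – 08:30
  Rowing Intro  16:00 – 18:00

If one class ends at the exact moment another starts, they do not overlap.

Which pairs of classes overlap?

Cardio Lab & HIIT Basics, Cardio Lab & Rowing Intro, HIIT Basics & Rowing Intro

Two intervals overlap when each starts before the other ends.
Sorted by start: Strength Flow, Rowing Express, Pilates Basics, Rowing Intro, HIIT Basics, Cardio Lab.
Rowing Express starts after Strength Flow ends, so nothing later overlaps Strength Flow either.
Pilates Basics starts exactly when Rowing Express ends (back-to-back, no overlap), so nothing later overlaps Rowing Express either.
Rowing Intro starts after Pilates Basics ends, so nothing later overlaps Pilates Basics either.
HIIT Basics starts before Rowing Intro ends → Rowing Intro and HIIT Basics overlap.
Cardio Lab starts before Rowing Intro ends → Rowing Intro and Cardio Lab overlap.
Cardio Lab starts before HIIT Basics ends → HIIT Basics and Cardio Lab overlap.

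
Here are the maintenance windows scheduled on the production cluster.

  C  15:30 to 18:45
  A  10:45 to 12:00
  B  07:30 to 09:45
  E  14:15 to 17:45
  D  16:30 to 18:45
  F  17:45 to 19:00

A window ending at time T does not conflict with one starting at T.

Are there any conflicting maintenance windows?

Yes

Sorted by start: B, A, E, C, D, F.
A starts after B ends — done with B.
E starts after A ends — done with A.
C starts before E ends → E and C overlap.
That's a conflict, so the schedule is not conflict-free.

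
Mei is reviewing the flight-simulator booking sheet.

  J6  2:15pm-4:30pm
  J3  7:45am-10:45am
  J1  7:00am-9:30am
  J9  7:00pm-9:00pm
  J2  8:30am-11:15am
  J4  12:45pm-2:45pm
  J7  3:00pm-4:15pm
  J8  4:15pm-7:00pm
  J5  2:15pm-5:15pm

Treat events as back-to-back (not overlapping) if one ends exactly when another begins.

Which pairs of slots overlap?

Sorted by start: J1, J3, J2, J4, J5, J6, J7, J8, J9.
J3 starts before J1 ends → J1 and J3 overlap.
J2 starts before J1 ends → J1 and J2 overlap.
J4 starts after J1 ends, so J1 has no further overlaps.
J2 starts before J3 ends → J3 and J2 overlap.
J4 starts after J3 ends, so J3 has no further overlaps.
J4 starts after J2 ends, so J2 has no further overlaps.
J5 starts before J4 ends → J4 and J5 overlap.
J6 starts before J4 ends → J4 and J6 overlap.
J7 starts after J4 ends, so J4 has no further overlaps.
J6 starts before J5 ends → J5 and J6 overlap.
J7 starts before J5 ends → J5 and J7 overlap.
J8 starts before J5 ends → J5 and J8 overlap.
J9 starts after J5 ends.
J7 starts before J6 ends → J6 and J7 overlap.
J8 starts before J6 ends → J6 and J8 overlap.
J9 starts after J6 ends.
J8 starts exactly when J7 ends (back-to-back, no overlap), so J7 has no further overlaps.
J9 starts exactly when J8 ends (back-to-back, no overlap).

J1 & J2, J1 & J3, J2 & J3, J4 & J5, J4 & J6, J5 & J6, J5 & J7, J5 & J8, J6 & J7, J6 & J8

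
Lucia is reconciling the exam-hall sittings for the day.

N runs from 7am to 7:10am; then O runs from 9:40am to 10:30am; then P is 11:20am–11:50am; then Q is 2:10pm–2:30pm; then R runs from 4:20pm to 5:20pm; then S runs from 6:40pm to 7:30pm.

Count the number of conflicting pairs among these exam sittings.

0

Check each pair: they overlap iff neither finishes before the other starts.
Sorted by start: N, O, P, Q, R, S.
O starts after N ends; N is clear from here.
P starts after O ends; O is clear from here.
Q starts after P ends; P is clear from here.
R starts after Q ends; Q is clear from here.
S starts after R ends.
No pair overlaps.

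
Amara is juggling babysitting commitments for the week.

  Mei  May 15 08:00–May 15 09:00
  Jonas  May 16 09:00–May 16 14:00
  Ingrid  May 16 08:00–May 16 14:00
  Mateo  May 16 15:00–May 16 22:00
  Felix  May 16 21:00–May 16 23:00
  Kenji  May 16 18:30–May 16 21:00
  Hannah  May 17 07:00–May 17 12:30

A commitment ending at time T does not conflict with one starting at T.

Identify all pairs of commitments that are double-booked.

Sorted by start: Mei, Ingrid, Jonas, Mateo, Kenji, Felix, Hannah.
Ingrid starts after Mei ends, so nothing later overlaps Mei either.
Jonas starts before Ingrid ends → Ingrid and Jonas overlap.
Mateo starts after Ingrid ends, so nothing later overlaps Ingrid either.
Mateo starts after Jonas ends, so nothing later overlaps Jonas either.
Kenji starts before Mateo ends → Mateo and Kenji overlap.
Felix starts before Mateo ends → Mateo and Felix overlap.
Hannah starts after Mateo ends.
Felix starts exactly when Kenji ends (back-to-back, no overlap), so nothing later overlaps Kenji either.
Hannah starts after Felix ends.

Felix & Mateo, Ingrid & Jonas, Kenji & Mateo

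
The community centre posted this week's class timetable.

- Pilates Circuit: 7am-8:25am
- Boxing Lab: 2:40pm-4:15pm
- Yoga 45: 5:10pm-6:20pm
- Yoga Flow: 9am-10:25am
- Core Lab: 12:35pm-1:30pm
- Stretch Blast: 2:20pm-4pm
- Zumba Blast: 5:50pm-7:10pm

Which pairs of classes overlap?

Boxing Lab & Stretch Blast, Yoga 45 & Zumba Blast

Two intervals overlap when each starts before the other ends.
Sorted by start: Pilates Circuit, Yoga Flow, Core Lab, Stretch Blast, Boxing Lab, Yoga 45, Zumba Blast.
Yoga Flow starts after Pilates Circuit ends; Pilates Circuit is clear from here.
Core Lab starts after Yoga Flow ends; Yoga Flow is clear from here.
Stretch Blast starts after Core Lab ends; Core Lab is clear from here.
Boxing Lab starts before Stretch Blast ends → Stretch Blast and Boxing Lab overlap.
Yoga 45 starts after Stretch Blast ends; Stretch Blast is clear from here.
Yoga 45 starts after Boxing Lab ends; Boxing Lab is clear from here.
Zumba Blast starts before Yoga 45 ends → Yoga 45 and Zumba Blast overlap.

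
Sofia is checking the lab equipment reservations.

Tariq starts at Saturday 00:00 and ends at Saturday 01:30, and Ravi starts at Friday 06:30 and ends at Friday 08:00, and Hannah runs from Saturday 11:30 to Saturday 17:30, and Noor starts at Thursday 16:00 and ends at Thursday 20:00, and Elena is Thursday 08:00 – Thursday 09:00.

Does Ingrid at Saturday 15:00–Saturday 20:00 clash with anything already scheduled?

Yes — it overlaps Hannah

Elena: ends Thursday 09:00 at or before Ingrid starts Saturday 15:00 → clear.
Noor: ends Thursday 20:00 at or before Ingrid starts Saturday 15:00 → clear.
Ravi: ends Friday 08:00 at or before Ingrid starts Saturday 15:00 → clear.
Tariq: ends Saturday 01:30 at or before Ingrid starts Saturday 15:00 → clear.
Hannah: starts Saturday 11:30 before Ingrid ends Saturday 20:00, and ends Saturday 17:30 after Ingrid starts Saturday 15:00 → overlap.
Ingrid overlaps Hannah.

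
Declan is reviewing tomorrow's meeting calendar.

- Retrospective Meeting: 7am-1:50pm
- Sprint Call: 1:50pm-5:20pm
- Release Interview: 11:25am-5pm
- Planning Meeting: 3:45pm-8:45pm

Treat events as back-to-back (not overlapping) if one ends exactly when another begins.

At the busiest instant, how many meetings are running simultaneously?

Sweep the timeline, counting +1 at each start and −1 at each end (ends before starts at a tie):
7am start Retrospective Meeting → 1
11:25am start Release Interview → 2
1:50pm end Retrospective Meeting → 1
1:50pm start Sprint Call → 2
3:45pm start Planning Meeting → 3
5pm end Release Interview → 2
5:20pm end Sprint Call → 1
8:45pm end Planning Meeting → 0
Peak is 3, at 3:45pm (Planning Meeting, Release Interview, Sprint Call).

3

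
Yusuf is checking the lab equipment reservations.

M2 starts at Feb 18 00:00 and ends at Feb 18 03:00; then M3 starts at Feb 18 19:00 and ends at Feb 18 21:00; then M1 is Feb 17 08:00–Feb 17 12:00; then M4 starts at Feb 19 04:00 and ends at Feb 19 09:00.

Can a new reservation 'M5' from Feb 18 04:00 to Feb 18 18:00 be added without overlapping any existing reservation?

Yes — the slot is free

M1: ends Feb 17 12:00 at or before M5 starts Feb 18 04:00 → clear.
M2: ends Feb 18 03:00 at or before M5 starts Feb 18 04:00 → clear.
M3: starts Feb 18 19:00 at or after M5 ends Feb 18 18:00 → clear.
M4: starts Feb 19 04:00 at or after M5 ends Feb 18 18:00 → clear.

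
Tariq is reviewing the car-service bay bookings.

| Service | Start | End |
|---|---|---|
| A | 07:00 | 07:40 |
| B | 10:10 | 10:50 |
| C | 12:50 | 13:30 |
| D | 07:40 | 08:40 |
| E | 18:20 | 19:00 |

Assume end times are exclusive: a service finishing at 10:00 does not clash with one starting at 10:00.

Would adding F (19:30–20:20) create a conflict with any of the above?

A: ends 07:40 at or before F starts 19:30 → clear.
D: ends 08:40 at or before F starts 19:30 → clear.
B: ends 10:50 at or before F starts 19:30 → clear.
C: ends 13:30 at or before F starts 19:30 → clear.
E: ends 19:00 at or before F starts 19:30 → clear.

No — it doesn't clash with anything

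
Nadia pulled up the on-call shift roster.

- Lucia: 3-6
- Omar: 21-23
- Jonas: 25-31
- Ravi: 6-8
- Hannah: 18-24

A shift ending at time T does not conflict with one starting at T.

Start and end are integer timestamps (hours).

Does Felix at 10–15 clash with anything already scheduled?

No — it doesn't clash with anything

Lucia: ends 6 at or before Felix starts 10 → clear.
Ravi: ends 8 at or before Felix starts 10 → clear.
Hannah: starts 18 at or after Felix ends 15 → clear.
Omar: starts 21 at or after Felix ends 15 → clear.
Jonas: starts 25 at or after Felix ends 15 → clear.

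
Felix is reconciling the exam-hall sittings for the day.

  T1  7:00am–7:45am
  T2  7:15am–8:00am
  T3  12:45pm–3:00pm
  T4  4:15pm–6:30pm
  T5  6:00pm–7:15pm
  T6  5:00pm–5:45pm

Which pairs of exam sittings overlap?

T1 & T2, T4 & T5, T4 & T6

Check each pair: they overlap iff neither finishes before the other starts.
Sorted by start: T1, T2, T3, T4, T6, T5.
T2 starts before T1 ends → T1 and T2 overlap.
T3 starts after T1 ends, so T1 has no further overlaps.
T3 starts after T2 ends, so T2 has no further overlaps.
T4 starts after T3 ends, so T3 has no further overlaps.
T6 starts before T4 ends → T4 and T6 overlap.
T5 starts before T4 ends → T4 and T5 overlap.
T5 starts after T6 ends.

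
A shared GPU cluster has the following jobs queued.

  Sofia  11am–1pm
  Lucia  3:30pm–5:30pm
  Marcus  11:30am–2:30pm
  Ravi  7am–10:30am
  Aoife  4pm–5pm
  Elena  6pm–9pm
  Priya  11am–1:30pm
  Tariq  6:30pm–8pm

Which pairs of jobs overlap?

Sorted by start: Ravi, Sofia, Priya, Marcus, Lucia, Aoife, Elena, Tariq.
Sofia starts after Ravi ends; Ravi is clear from here.
Priya starts before Sofia ends → Sofia and Priya overlap.
Marcus starts before Sofia ends → Sofia and Marcus overlap.
Lucia starts after Sofia ends; Sofia is clear from here.
Marcus starts before Priya ends → Priya and Marcus overlap.
Lucia starts after Priya ends; Priya is clear from here.
Lucia starts after Marcus ends; Marcus is clear from here.
Aoife starts before Lucia ends → Lucia and Aoife overlap.
Elena starts after Lucia ends; Lucia is clear from here.
Elena starts after Aoife ends; Aoife is clear from here.
Tariq starts before Elena ends → Elena and Tariq overlap.

Aoife & Lucia, Elena & Tariq, Marcus & Priya, Marcus & Sofia, Priya & Sofia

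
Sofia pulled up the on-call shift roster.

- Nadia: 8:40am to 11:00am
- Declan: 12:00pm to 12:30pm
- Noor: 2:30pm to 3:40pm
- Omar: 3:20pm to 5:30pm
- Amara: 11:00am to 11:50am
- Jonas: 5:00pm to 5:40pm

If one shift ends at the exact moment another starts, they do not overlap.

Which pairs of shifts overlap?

Sorted by start: Nadia, Amara, Declan, Noor, Omar, Jonas.
Amara starts exactly when Nadia ends (back-to-back, no overlap) — done with Nadia.
Declan starts after Amara ends — done with Amara.
Noor starts after Declan ends — done with Declan.
Omar starts before Noor ends → Noor and Omar overlap.
Jonas starts after Noor ends.
Jonas starts before Omar ends → Omar and Jonas overlap.

Jonas & Omar, Noor & Omar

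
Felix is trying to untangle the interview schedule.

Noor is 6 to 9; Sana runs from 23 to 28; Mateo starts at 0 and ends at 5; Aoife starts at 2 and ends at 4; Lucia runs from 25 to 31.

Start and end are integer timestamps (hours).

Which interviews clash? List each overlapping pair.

Check each pair: they overlap iff neither finishes before the other starts.
Sorted by start: Mateo, Aoife, Noor, Sana, Lucia.
Aoife starts before Mateo ends → Mateo and Aoife overlap.
Noor starts after Mateo ends, so nothing later overlaps Mateo either.
Noor starts after Aoife ends, so nothing later overlaps Aoife either.
Sana starts after Noor ends, so nothing later overlaps Noor either.
Lucia starts before Sana ends → Sana and Lucia overlap.

Aoife & Mateo, Lucia & Sana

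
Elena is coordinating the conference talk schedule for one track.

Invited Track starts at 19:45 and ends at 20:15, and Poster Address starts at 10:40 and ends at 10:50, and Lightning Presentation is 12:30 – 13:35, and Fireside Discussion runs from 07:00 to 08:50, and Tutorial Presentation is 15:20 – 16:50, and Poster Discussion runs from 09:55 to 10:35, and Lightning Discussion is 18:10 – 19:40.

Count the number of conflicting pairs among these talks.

0

Check each pair: they overlap iff neither finishes before the other starts.
Sorted by start: Fireside Discussion, Poster Discussion, Poster Address, Lightning Presentation, Tutorial Presentation, Lightning Discussion, Invited Track.
Poster Discussion starts after Fireside Discussion ends, so Fireside Discussion has no further overlaps.
Poster Address starts after Poster Discussion ends, so Poster Discussion has no further overlaps.
Lightning Presentation starts after Poster Address ends, so Poster Address has no further overlaps.
Tutorial Presentation starts after Lightning Presentation ends, so Lightning Presentation has no further overlaps.
Lightning Discussion starts after Tutorial Presentation ends, so Tutorial Presentation has no further overlaps.
Invited Track starts after Lightning Discussion ends.
No pair overlaps.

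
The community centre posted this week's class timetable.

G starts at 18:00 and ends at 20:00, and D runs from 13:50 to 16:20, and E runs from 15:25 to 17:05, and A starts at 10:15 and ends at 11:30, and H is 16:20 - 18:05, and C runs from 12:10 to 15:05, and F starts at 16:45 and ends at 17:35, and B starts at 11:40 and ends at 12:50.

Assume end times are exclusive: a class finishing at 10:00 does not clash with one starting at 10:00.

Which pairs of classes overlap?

Sorted by start: A, B, C, D, E, H, F, G.
B starts after A ends; A is clear from here.
C starts before B ends → B and C overlap.
D starts after B ends; B is clear from here.
D starts before C ends → C and D overlap.
E starts after C ends; C is clear from here.
E starts before D ends → D and E overlap.
H starts exactly when D ends (back-to-back, no overlap); D is clear from here.
H starts before E ends → E and H overlap.
F starts before E ends → E and F overlap.
G starts after E ends.
F starts before H ends → H and F overlap.
G starts before H ends → H and G overlap.
G starts after F ends.

B & C, C & D, D & E, E & F, E & H, F & H, G & H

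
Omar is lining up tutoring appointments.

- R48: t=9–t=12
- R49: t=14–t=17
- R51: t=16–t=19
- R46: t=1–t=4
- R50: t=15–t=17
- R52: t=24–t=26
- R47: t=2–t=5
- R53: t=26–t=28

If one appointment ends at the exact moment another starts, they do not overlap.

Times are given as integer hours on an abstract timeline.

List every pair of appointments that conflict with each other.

Sorted by start: R46, R47, R48, R49, R50, R51, R52, R53.
R47 starts before R46 ends → R46 and R47 overlap.
R48 starts after R46 ends — done with R46.
R48 starts after R47 ends — done with R47.
R49 starts after R48 ends — done with R48.
R50 starts before R49 ends → R49 and R50 overlap.
R51 starts before R49 ends → R49 and R51 overlap.
R52 starts after R49 ends — done with R49.
R51 starts before R50 ends → R50 and R51 overlap.
R52 starts after R50 ends — done with R50.
R52 starts after R51 ends — done with R51.
R53 starts exactly when R52 ends (back-to-back, no overlap).

R46 & R47, R49 & R50, R49 & R51, R50 & R51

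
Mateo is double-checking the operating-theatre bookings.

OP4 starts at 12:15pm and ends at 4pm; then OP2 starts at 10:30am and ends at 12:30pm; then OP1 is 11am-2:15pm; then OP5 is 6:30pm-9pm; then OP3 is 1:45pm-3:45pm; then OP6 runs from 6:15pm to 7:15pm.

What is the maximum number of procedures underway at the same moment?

3

Sweep the timeline, counting +1 at each start and −1 at each end (ends before starts at a tie):
10:30am start OP2 → 1
11am start OP1 → 2
12:15pm start OP4 → 3
12:30pm end OP2 → 2
1:45pm start OP3 → 3
2:15pm end OP1 → 2
3:45pm end OP3 → 1
4pm end OP4 → 0
6:15pm start OP6 → 1
6:30pm start OP5 → 2
7:15pm end OP6 → 1
9pm end OP5 → 0
Peak is 3, at 12:15pm (OP1, OP2, OP4).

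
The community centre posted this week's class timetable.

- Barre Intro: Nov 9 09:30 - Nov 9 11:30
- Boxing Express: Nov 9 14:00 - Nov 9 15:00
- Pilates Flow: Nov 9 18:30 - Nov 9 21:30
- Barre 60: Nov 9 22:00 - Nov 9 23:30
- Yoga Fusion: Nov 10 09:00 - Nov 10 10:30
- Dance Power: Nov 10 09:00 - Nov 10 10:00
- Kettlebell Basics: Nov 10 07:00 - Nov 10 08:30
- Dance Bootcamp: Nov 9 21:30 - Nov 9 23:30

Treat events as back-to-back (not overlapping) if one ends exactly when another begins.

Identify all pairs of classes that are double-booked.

Check each pair: they overlap iff neither finishes before the other starts.
Sorted by start: Barre Intro, Boxing Express, Pilates Flow, Dance Bootcamp, Barre 60, Kettlebell Basics, Yoga Fusion, Dance Power.
Boxing Express starts after Barre Intro ends — done with Barre Intro.
Pilates Flow starts after Boxing Express ends — done with Boxing Express.
Dance Bootcamp starts exactly when Pilates Flow ends (back-to-back, no overlap) — done with Pilates Flow.
Barre 60 starts before Dance Bootcamp ends → Dance Bootcamp and Barre 60 overlap.
Kettlebell Basics starts after Dance Bootcamp ends — done with Dance Bootcamp.
Kettlebell Basics starts after Barre 60 ends — done with Barre 60.
Yoga Fusion starts after Kettlebell Basics ends — done with Kettlebell Basics.
Dance Power starts before Yoga Fusion ends → Yoga Fusion and Dance Power overlap.

Barre 60 & Dance Bootcamp, Dance Power & Yoga Fusion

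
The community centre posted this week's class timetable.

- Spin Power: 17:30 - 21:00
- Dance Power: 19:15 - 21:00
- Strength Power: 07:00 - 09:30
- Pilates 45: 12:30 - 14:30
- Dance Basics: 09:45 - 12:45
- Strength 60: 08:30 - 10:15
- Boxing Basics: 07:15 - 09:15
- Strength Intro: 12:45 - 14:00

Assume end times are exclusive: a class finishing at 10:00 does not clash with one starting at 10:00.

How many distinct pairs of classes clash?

Check each pair: they overlap iff neither finishes before the other starts.
Sorted by start: Strength Power, Boxing Basics, Strength 60, Dance Basics, Pilates 45, Strength Intro, Spin Power, Dance Power.
Boxing Basics starts before Strength Power ends → Strength Power and Boxing Basics overlap.
Strength 60 starts before Strength Power ends → Strength Power and Strength 60 overlap.
Dance Basics starts after Strength Power ends, so Strength Power has no further overlaps.
Strength 60 starts before Boxing Basics ends → Boxing Basics and Strength 60 overlap.
Dance Basics starts after Boxing Basics ends, so Boxing Basics has no further overlaps.
Dance Basics starts before Strength 60 ends → Strength 60 and Dance Basics overlap.
Pilates 45 starts after Strength 60 ends, so Strength 60 has no further overlaps.
Pilates 45 starts before Dance Basics ends → Dance Basics and Pilates 45 overlap.
Strength Intro starts exactly when Dance Basics ends (back-to-back, no overlap), so Dance Basics has no further overlaps.
Strength Intro starts before Pilates 45 ends → Pilates 45 and Strength Intro overlap.
Spin Power starts after Pilates 45 ends, so Pilates 45 has no further overlaps.
Spin Power starts after Strength Intro ends, so Strength Intro has no further overlaps.
Dance Power starts before Spin Power ends → Spin Power and Dance Power overlap.
Overlapping pairs: Boxing Basics & Strength 60, Boxing Basics & Strength Power, Dance Basics & Pilates 45, Dance Basics & Strength 60, Dance Power & Spin Power, Pilates 45 & Strength Intro, Strength 60 & Strength Power — 7 in total.

7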